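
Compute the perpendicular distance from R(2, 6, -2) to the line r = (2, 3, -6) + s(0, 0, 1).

Direction vector d = (0, 0, 1).
AP = (0, 3, 4), and AP × d = (3, 0, 0).
|AP × d|² = 9 and |d|² = 1, so the distance is √9 = 3.

3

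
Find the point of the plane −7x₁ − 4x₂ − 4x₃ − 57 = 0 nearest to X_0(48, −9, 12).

The perpendicular from X_0 has direction n = (−7, −4, −4): r = (48, −9, 12) + λ(−7, −4, −4).
Substitute into the plane: n·(X_0 + λn) = 57 gives -348 + 81λ = 57, so λ = 5.
Foot = (48, −9, 12) + 5·(−7, −4, −4) = (13, −29, −8).

(13, -29, -8)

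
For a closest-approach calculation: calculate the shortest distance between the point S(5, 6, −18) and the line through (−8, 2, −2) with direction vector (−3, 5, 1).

√406

Direction vector d = (−3, 5, 1).
AP = (13, 4, −16); AP·d = -35, |AP|² = 441, |d|² = 35.
distance² = |AP|² − (AP·d)²/|d|² = 441 − 1225/35 = 406, so the distance is √406.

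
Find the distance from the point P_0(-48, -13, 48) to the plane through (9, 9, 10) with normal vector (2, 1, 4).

The plane has equation n·(r − (9, 9, 10)) = 0, i.e. n·r = 67.
d = |2·(-48) + 1·(-13) + 4·48 − 67| / √(4 + 1 + 16) = |16| / √21 = 16√21/21.

16√21/21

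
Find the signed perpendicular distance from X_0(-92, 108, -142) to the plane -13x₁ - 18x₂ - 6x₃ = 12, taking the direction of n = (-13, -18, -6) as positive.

4

n·X_0 − 12 = 92.
|n| = 23, so the signed distance is 92/23 = 4.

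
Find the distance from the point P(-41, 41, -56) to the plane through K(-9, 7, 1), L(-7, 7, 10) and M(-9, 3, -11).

30/11

KL = (2, 0, 9) and KM = (0, -4, -12), so a normal is n = KL × KM = (36, 24, -8).
Then n·(-41, 41, -56) - (-164) = 120.
|n| = √(1296 + 576 + 64) = 44, so the distance is |120|/44 = 30/11.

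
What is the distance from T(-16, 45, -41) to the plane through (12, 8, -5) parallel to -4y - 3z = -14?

Parallel planes share the normal n = (0, -4, -3); since (12, 8, -5) lies on the plane, its equation is -4y - 3z = -17.
Then n·(-16, 45, -41) - (-17) = -40.
|n| = √(0 + 16 + 9) = 5, so the distance is |-40|/5 = 8.

8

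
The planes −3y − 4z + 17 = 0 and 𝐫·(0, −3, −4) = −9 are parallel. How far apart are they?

8/5

With common normal n = (0, −3, −4) (|n| = 5), the distance is |(-17) − (-9)|/|n| = 8/5.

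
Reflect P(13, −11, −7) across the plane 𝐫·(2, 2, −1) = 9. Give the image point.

n = (2, 2, −1), |n|² = 9, n·P − 9 = 2, so t = 2/9.
Foot F = P − (2/9)·n = (113/9, −103/9, −61/9); the reflection is 2F − P = (109/9, −107/9, −59/9).

(109/9, -107/9, -59/9)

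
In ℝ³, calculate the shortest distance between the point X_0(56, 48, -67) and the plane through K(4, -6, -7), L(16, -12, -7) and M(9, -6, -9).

KL = (12, -6, 0) and KM = (5, 0, -2), so a normal is n = KL × KM = (12, 24, 30).
d = |12·56 + 24·48 + 30·(-67) − (-306)| / √(144 + 576 + 900) = |120| / (18√5) = 4√5/3.

4√5/3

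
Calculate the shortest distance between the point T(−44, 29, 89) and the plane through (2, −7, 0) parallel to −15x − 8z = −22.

Parallel planes share the normal n = (−15, 0, −8); since (2, −7, 0) lies on the plane, its equation is −15x − 8z = -30.
d = |(-15)·(-44) + (-8)·89 − (-30)| / √(225 + 0 + 64) = |-22| / 17 = 22/17.

22/17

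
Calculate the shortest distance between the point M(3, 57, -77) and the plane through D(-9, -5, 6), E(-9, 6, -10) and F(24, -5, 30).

17/21

DE = (0, 11, -16) and DF = (33, 0, 24), so a normal is n = DE × DF = (264, -528, -363).
Then n·(3, 57, -77) - (-1914) = 561.
|n| = √(69696 + 278784 + 131769) = 693, so the distance is |561|/693 = 17/21.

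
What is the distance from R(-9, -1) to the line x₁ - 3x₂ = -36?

The normal to the line is n = (1, -3) with |n| = √10.
|n·R − (-36)| = |-6 − (-36)| = 30, so the distance is 30/√10 = 3√10.

3√10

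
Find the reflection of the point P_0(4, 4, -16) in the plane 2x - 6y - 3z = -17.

n = (2, -6, -3), |n|² = 49, n·P_0 − (-17) = 49, so t = 49/49 = 1.
Foot F = P_0 − 1·n = (2, 10, -13); the reflection is 2F − P_0 = (0, 16, -10).

(0, 16, -10)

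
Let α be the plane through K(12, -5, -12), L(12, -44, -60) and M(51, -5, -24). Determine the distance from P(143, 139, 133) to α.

KL = (0, -39, -48) and KM = (39, 0, -12), so a normal is n = KL × KM = (468, -1872, 1521).
n = (468, -1872, 1521); n·P − (-3276) = 12285; |n| = 2457; distance = 12285/2457 = 5.

5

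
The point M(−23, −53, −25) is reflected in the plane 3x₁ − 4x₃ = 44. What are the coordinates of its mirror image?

With n = (3, 0, −4), the signed offset is (n·M − 44)/|n|² = -13/25.
M' = M − 2t·n = (−23, −53, −25) − (-26/25)·(3, 0, −4) = (−497/25, −53, −729/25).

(-497/25, -53, -729/25)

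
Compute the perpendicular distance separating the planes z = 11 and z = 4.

Both planes have normal n = (0, 0, 1), |n| = 1. Any point on the first plane is at distance |4 − 11|/|n| = 7/1 = 7 from the second.

7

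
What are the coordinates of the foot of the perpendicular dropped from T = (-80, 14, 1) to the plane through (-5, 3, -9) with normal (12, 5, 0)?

(-20, 39, 1)

n = (12, 5, 0), |n|² = 169, and n·T − (-45) = -845.
t = -845/169 = -5, so the foot is T − t·n = (-80, 14, 1) − (-5)·(12, 5, 0) = (-20, 39, 1).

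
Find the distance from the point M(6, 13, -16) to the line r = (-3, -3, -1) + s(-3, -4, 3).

3√2

Direction vector d = (-3, -4, 3).
AP = (9, 16, -15), and AP × d = (-12, 18, 12).
|AP × d|² = 612 and |d|² = 34, so the distance is √(612/34) = √18 = 3√2.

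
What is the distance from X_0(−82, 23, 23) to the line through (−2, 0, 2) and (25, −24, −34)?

√2746

A direction vector is d = (27, −24, −36).
AP = (−80, 23, 21), and AP × d = (−324, −2313, 1299).
|AP × d|² = 7142346 and |d|² = 2601, so the distance is √(7142346/2601) = √2746.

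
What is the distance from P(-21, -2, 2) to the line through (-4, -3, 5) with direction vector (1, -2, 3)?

Direction vector d = (1, -2, 3).
AP = (-17, 1, -3), and AP × d = (-3, 48, 33).
|AP × d|² = 3402 and |d|² = 14, so the distance is √(3402/14) = √243 = 9√3.

9√3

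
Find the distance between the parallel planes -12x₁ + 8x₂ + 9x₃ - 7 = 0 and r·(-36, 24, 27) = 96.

Divide the second equation by 3 to match normals: -12x₁ + 8x₂ + 9x₃ = 32.
Both planes have normal n = (-12, 8, 9), |n| = 17. Any point on the first plane is at distance |32 − 7|/|n| = 25/17 from the second.

25/17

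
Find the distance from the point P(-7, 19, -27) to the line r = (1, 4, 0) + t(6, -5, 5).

Direction vector d = (6, -5, 5).
AP = (-8, 15, -27), and AP × d = (-60, -122, -50).
|AP × d|² = 20984 and |d|² = 86, so the distance is √(20984/86) = √244 = 2√61.

2√61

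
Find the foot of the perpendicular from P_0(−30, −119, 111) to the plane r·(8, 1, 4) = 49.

(-302/9, -1075/9, 983/9)

The perpendicular from P_0 has direction n = (8, 1, 4): r = (−30, −119, 111) + t(8, 1, 4).
Substitute into the plane: n·(P_0 + tn) = 49 gives 85 + 81t = 49, so t = -4/9.
Foot = (−30, −119, 111) + (-4/9)·(8, 1, 4) = (−302/9, −1075/9, 983/9).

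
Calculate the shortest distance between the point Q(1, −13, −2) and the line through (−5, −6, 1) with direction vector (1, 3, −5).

√94

Direction vector d = (1, 3, −5).
AP = (6, −7, −3); AP·d = 0, |AP|² = 94, |d|² = 35.
distance² = |AP|² − (AP·d)²/|d|² = 94 − 0/35 = 94, so the distance is √94.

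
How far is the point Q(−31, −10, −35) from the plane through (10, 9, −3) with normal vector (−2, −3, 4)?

11/√29

The plane has equation n·(r − (10, 9, −3)) = 0, i.e. n·r = -59.
Then n·(−31, −10, −35) − (−59) = 11.
|n| = √(4 + 9 + 16) = √29, so the distance is |11|/√29 = 11/√29.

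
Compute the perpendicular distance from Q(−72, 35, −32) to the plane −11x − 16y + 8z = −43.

19/21

Normal vector n = (−11, −16, 8), and n·(−72, 35, −32) − (−43) = 19.
|n| = √(121 + 256 + 64) = 21, so the distance is |19|/21 = 19/21.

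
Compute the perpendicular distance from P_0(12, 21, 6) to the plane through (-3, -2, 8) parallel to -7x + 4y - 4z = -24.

5/9

Parallel planes share the normal n = (-7, 4, -4); since (-3, -2, 8) lies on the plane, its equation is -7x + 4y - 4z = -19.
n = (-7, 4, -4); n·P − (-19) = -5; |n| = 9; distance = 5/9.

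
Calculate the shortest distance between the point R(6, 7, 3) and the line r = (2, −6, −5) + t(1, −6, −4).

Direction vector d = (1, −6, −4).
AP = (4, 13, 8); AP·d = -106, |AP|² = 249, |d|² = 53.
distance² = |AP|² − (AP·d)²/|d|² = 249 − 11236/53 = 37, so the distance is √37.

√37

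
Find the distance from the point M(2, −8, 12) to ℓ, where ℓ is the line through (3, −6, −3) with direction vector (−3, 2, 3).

Direction vector d = (−3, 2, 3).
AP = (−1, −2, 15); AP·d = 44, |AP|² = 230, |d|² = 22.
distance² = |AP|² − (AP·d)²/|d|² = 230 − 1936/22 = 142, so the distance is √142.

√142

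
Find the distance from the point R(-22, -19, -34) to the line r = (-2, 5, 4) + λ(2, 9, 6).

Direction vector d = (2, 9, 6).
AP = (-20, -24, -38); AP·d = -484, |AP|² = 2420, |d|² = 121.
distance² = |AP|² − (AP·d)²/|d|² = 2420 − 234256/121 = 484, so the distance is 22.

22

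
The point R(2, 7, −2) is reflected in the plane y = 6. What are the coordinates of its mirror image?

(2, 5, -2)

With n = (0, 1, 0), the signed offset is (n·R − 6)/|n|² = 1/1 = 1.
R' = R − 2t·n = (2, 7, −2) − 2·(0, 1, 0) = (2, 5, −2).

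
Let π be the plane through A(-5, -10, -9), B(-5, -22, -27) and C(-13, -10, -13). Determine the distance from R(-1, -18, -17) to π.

4/√14

AB = (0, -12, -18) and AC = (-8, 0, -4), so a normal is n = AB × AC = (48, 144, -96).
Then n·(-1, -18, -17) - (-816) = -192.
|n| = √(2304 + 20736 + 9216) = 48√14, so the distance is |-192|/(48√14) = 4/√14.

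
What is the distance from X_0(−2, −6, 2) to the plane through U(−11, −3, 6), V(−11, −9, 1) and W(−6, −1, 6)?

UV = (0, −6, −5) and UW = (5, 2, 0), so a normal is n = UV × UW = (10, −25, 30).
Then n·(−2, −6, 2) − 145 = 45.
|n| = √(100 + 625 + 900) = 5√65, so the distance is |45|/(5√65) = 9√65/65.

9/√65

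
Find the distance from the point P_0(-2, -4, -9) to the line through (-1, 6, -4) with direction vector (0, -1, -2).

√46

Direction vector d = (0, -1, -2).
AP = (-1, -10, -5); AP·d = 20, |AP|² = 126, |d|² = 5.
distance² = |AP|² − (AP·d)²/|d|² = 126 − 400/5 = 46, so the distance is √46.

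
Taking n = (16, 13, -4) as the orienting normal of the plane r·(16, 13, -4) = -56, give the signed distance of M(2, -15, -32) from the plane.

n·M − (-56) = 21.
|n| = 21, so the signed distance is 21/21 = 1.

1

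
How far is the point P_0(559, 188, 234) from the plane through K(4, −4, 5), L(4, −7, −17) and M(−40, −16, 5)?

KL = (0, −3, −22) and KM = (−44, −12, 0), so a normal is n = KL × KM = (−264, 968, −132).
Then n·(559, 188, 234) − (−5588) = 9108.
|n| = √(69696 + 937024 + 17424) = 1012, so the distance is |9108|/1012 = 9.

9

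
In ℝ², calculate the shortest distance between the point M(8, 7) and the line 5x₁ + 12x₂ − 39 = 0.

85/13

The normal to the line is n = (5, 12) with |n| = 13.
|n·M − 39| = |124 − 39| = 85, so the distance is 85/13.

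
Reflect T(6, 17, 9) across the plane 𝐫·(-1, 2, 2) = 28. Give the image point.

n = (-1, 2, 2), |n|² = 9, n·T − 28 = 18, so t = 18/9 = 2.
Foot F = T − 2·n = (8, 13, 5); the reflection is 2F − T = (10, 9, 1).

(10, 9, 1)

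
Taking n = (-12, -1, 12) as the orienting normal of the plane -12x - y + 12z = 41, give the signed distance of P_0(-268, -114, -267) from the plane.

5

n·P_0 − 41 = 85.
|n| = 17, so the signed distance is 85/17 = 5.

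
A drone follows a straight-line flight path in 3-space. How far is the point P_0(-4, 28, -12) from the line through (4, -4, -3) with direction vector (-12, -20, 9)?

4√34

Direction vector d = (-12, -20, 9).
AP = (-8, 32, -9), and AP × d = (108, 180, 544).
|AP × d|² = 340000 and |d|² = 625, so the distance is √(340000/625) = √544 = 4√34.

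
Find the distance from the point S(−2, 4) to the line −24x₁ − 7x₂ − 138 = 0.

d = |(-24)·(-2) + (-7)·4 − 138| / √(576 + 49) = |-118|/25 = 118/25.

118/25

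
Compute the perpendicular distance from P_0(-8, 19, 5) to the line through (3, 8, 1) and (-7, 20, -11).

A direction vector is d = (-10, 12, -12).
AP = (-11, 11, 4), and AP × d = (-180, -172, -22).
|AP × d|² = 62468 and |d|² = 388, so the distance is √(62468/388) = √161.

√161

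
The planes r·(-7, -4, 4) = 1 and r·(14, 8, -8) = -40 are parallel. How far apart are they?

Divide the second equation by -2 to match normals: -7x₁ - 4x₂ + 4x₃ = 20.
Both planes have normal n = (-7, -4, 4), |n| = 9. Any point on the first plane is at distance |20 − 1|/|n| = 19/9 from the second.

19/9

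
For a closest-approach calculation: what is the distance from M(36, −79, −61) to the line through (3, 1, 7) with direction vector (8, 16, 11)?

√5057

Direction vector d = (8, 16, 11).
AP = (33, −80, −68); AP·d = -1764, |AP|² = 12113, |d|² = 441.
distance² = |AP|² − (AP·d)²/|d|² = 12113 − 3111696/441 = 5057, so the distance is √5057.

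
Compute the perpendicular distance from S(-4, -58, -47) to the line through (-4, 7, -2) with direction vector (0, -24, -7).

Direction vector d = (0, -24, -7).
AP = (0, -65, -45), and AP × d = (-625, 0, 0).
|AP × d|² = 390625 and |d|² = 625, so the distance is √(390625/625) = √625 = 25.

25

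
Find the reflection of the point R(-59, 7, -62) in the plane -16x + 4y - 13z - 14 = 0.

With n = (-16, 4, -13), the signed offset is (n·R − 14)/|n|² = 1764/441 = 4.
R' = R − 2t·n = (-59, 7, -62) − 8·(-16, 4, -13) = (69, -25, 42).

(69, -25, 42)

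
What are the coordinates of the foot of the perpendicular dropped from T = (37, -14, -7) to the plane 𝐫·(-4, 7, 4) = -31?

n = (-4, 7, 4), |n|² = 81, and n·T − (-31) = -243.
t = -243/81 = -3, so the foot is T − t·n = (37, -14, -7) − (-3)·(-4, 7, 4) = (25, 7, 5).

(25, 7, 5)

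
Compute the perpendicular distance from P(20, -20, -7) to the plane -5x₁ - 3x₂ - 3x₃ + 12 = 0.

n = (-5, -3, -3); n·P − (-12) = -7; |n| = √43; distance = 7/√43.

7/√43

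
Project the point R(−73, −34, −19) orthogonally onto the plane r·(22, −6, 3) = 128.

The perpendicular from R has direction n = (22, −6, 3): r = (−73, −34, −19) + λ(22, −6, 3).
Substitute into the plane: n·(R + λn) = 128 gives -1459 + 529λ = 128, so λ = 3.
Foot = (−73, −34, −19) + 3·(22, −6, 3) = (−7, −52, −10).

(-7, -52, -10)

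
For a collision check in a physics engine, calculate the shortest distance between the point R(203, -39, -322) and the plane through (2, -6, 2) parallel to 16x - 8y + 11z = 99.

4

Parallel planes share the normal n = (16, -8, 11); since (2, -6, 2) lies on the plane, its equation is 16x - 8y + 11z = 102.
d = |16·203 + (-8)·(-39) + 11·(-322) − 102| / √(256 + 64 + 121) = |-84| / 21 = 4.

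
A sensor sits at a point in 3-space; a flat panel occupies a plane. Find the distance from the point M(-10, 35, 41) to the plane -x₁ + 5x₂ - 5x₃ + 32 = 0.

12/√51

Normal vector n = (-1, 5, -5), and n·(-10, 35, 41) - (-32) = 12.
|n| = √(1 + 25 + 25) = √51, so the distance is |12|/√51 = 4√51/17.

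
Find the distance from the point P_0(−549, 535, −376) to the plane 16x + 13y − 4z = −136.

Normal vector n = (16, 13, −4), and n·(−549, 535, −376) − (−136) = −189.
|n| = √(256 + 169 + 16) = 21, so the distance is |-189|/21 = 9.

9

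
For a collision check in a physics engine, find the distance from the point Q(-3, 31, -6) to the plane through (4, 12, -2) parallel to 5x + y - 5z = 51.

Parallel planes share the normal n = (5, 1, -5); since (4, 12, -2) lies on the plane, its equation is 5x + y - 5z = 42.
Then n·(-3, 31, -6) - 42 = 4.
|n| = √(25 + 1 + 25) = √51, so the distance is |4|/√51 = 4√51/51.

4√51/51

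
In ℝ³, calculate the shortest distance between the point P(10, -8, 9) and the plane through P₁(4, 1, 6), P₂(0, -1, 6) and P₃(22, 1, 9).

6/√41

P₁P₂ = (-4, -2, 0) and P₁P₃ = (18, 0, 3), so a normal is n = P₁P₂ × P₁P₃ = (-6, 12, 36).
Then n·(10, -8, 9) - 204 = -36.
|n| = √(36 + 144 + 1296) = 6√41, so the distance is |-36|/(6√41) = 6/√41.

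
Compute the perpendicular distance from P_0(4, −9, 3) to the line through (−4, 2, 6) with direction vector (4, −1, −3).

Direction vector d = (4, −1, −3).
AP = (8, −11, −3); AP·d = 52, |AP|² = 194, |d|² = 26.
distance² = |AP|² − (AP·d)²/|d|² = 194 − 2704/26 = 90, so the distance is 3√10.

3√10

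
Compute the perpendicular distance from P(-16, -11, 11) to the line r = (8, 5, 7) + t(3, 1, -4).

Direction vector d = (3, 1, -4).
AP = (-24, -16, 4), and AP × d = (60, -84, 24).
|AP × d|² = 11232 and |d|² = 26, so the distance is √(11232/26) = √432 = 12√3.

12√3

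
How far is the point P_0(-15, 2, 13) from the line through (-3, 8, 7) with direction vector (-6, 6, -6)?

Direction vector d = (-6, 6, -6).
AP = (-12, -6, 6), and AP × d = (0, -108, -108).
|AP × d|² = 23328 and |d|² = 108, so the distance is √(23328/108) = √216 = 6√6.

6√6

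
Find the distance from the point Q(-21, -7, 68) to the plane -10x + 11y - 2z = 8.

11/15

Normal vector n = (-10, 11, -2), and n·(-21, -7, 68) - 8 = -11.
|n| = √(100 + 121 + 4) = 15, so the distance is |-11|/15 = 11/15.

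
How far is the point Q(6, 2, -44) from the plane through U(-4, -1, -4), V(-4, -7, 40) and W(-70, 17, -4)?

6/23

UV = (0, -6, 44) and UW = (-66, 18, 0), so a normal is n = UV × UW = (-792, -2904, -396).
Then n·(6, 2, -44) - 7656 = -792.
|n| = √(627264 + 8433216 + 156816) = 3036, so the distance is |-792|/3036 = 6/23.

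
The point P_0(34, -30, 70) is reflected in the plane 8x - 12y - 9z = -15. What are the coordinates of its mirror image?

With n = (8, -12, -9), the signed offset is (n·P_0 − (-15))/|n|² = 17/289 = 1/17.
P_0' = P_0 − 2t·n = (34, -30, 70) − (2/17)·(8, -12, -9) = (562/17, -486/17, 1208/17).

(562/17, -486/17, 1208/17)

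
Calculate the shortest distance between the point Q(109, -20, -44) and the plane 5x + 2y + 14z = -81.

Normal vector n = (5, 2, 14), and n·(109, -20, -44) - (-81) = -30.
|n| = √(25 + 4 + 196) = 15, so the distance is |-30|/15 = 2.

2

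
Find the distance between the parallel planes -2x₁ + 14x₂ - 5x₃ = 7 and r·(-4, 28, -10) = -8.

Divide the second equation by 2 to match normals: -2x₁ + 14x₂ - 5x₃ = -4.
Both planes have normal n = (-2, 14, -5), |n| = 15. Any point on the first plane is at distance |(-4) − 7|/|n| = 11/15 from the second.

11/15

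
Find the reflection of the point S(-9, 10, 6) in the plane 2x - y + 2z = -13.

(-23/3, 28/3, 22/3)

n = (2, -1, 2), |n|² = 9, n·S − (-13) = -3, so t = -3/9 = -1/3.
Foot F = S − (-1/3)·n = (-25/3, 29/3, 20/3); the reflection is 2F − S = (-23/3, 28/3, 22/3).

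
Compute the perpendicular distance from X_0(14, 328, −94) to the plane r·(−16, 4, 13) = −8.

6

d = |(-16)·14 + 4·328 + 13·(-94) − (-8)| / √(256 + 16 + 169) = |-126| / 21 = 6.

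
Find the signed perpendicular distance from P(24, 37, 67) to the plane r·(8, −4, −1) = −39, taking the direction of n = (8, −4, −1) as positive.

n·P − (-39) = 16.
|n| = 9, so the signed distance is 16/9.

16/9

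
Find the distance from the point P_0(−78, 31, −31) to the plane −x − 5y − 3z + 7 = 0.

Normal vector n = (−1, −5, −3), and n·(−78, 31, −31) − (−7) = 23.
|n| = √(1 + 25 + 9) = √35, so the distance is |23|/√35 = 23√35/35.

23√35/35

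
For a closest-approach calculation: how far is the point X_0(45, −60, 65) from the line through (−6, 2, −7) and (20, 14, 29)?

A direction vector is d = (26, 12, 36).
AP = (51, −62, 72); AP·d = 3174, |AP|² = 11629, |d|² = 2116.
distance² = |AP|² − (AP·d)²/|d|² = 11629 − 10074276/2116 = 6868, so the distance is 2√1717.

2√1717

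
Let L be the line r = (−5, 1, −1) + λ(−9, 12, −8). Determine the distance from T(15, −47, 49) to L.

2√145

Direction vector d = (−9, 12, −8).
AP = (20, −48, 50); AP·d = -1156, |AP|² = 5204, |d|² = 289.
distance² = |AP|² − (AP·d)²/|d|² = 5204 − 1336336/289 = 580, so the distance is 2√145.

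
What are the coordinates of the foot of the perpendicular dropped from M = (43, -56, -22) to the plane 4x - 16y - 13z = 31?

(31, -8, 17)

n = (4, -16, -13), |n|² = 441, and n·M − 31 = 1323.
t = 1323/441 = 3, so the foot is M − t·n = (43, -56, -22) − 3·(4, -16, -13) = (31, -8, 17).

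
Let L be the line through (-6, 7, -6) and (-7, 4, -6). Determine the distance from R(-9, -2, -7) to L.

A direction vector is d = (-1, -3, 0).
AP = (-3, -9, -1); AP·d = 30, |AP|² = 91, |d|² = 10.
distance² = |AP|² − (AP·d)²/|d|² = 91 − 900/10 = 1, so the distance is 1.

1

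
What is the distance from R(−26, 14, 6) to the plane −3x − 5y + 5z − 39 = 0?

√59/59

n = (−3, −5, 5); n·P − 39 = -1; |n| = √59; distance = 1/√59.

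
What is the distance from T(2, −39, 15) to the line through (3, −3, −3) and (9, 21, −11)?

A direction vector is d = (6, 24, −8).
AP = (−1, −36, 18), and AP × d = (−144, 100, 192).
|AP × d|² = 67600 and |d|² = 676, so the distance is √(67600/676) = √100 = 10.

10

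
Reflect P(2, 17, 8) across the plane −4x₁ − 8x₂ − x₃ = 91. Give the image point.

With n = (−4, −8, −1), the signed offset is (n·P − 91)/|n|² = -243/81 = -3.
P' = P − 2t·n = (2, 17, 8) − (-6)·(−4, −8, −1) = (−22, −31, 2).

(-22, -31, 2)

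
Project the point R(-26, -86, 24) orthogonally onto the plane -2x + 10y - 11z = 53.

The perpendicular from R has direction n = (-2, 10, -11): r = (-26, -86, 24) + λ(-2, 10, -11).
Substitute into the plane: n·(R + λn) = 53 gives -1072 + 225λ = 53, so λ = 5.
Foot = (-26, -86, 24) + 5·(-2, 10, -11) = (-36, -36, -31).

(-36, -36, -31)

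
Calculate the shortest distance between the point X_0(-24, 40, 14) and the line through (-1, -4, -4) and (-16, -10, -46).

2√641

A direction vector is d = (-15, -6, -42).
AP = (-23, 44, 18), and AP × d = (-1740, -1236, 798).
|AP × d|² = 5192100 and |d|² = 2025, so the distance is √(5192100/2025) = √2564 = 2√641.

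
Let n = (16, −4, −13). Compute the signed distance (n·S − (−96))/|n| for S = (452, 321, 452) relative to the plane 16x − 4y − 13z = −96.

8

n·S − (-96) = 168.
|n| = 21, so the signed distance is 168/21 = 8.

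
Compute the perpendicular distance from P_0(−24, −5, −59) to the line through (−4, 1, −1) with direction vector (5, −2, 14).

Direction vector d = (5, −2, 14).
AP = (−20, −6, −58); AP·d = -900, |AP|² = 3800, |d|² = 225.
distance² = |AP|² − (AP·d)²/|d|² = 3800 − 810000/225 = 200, so the distance is 10√2.

10√2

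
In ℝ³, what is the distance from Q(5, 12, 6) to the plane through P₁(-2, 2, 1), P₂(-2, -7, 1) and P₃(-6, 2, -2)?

1/5

P₁P₂ = (0, -9, 0) and P₁P₃ = (-4, 0, -3), so a normal is n = P₁P₂ × P₁P₃ = (27, 0, -36).
d = |27·5 + (-36)·6 − (-90)| / √(729 + 0 + 1296) = |9| / 45 = 1/5.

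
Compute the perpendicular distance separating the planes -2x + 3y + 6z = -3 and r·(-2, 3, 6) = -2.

Both planes have normal n = (-2, 3, 6), |n| = 7. Any point on the first plane is at distance |(-2) − (-3)|/|n| = 1/7 from the second.

1/7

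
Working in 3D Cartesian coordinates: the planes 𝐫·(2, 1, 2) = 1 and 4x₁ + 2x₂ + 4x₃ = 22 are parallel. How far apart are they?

10/3

Divide the second equation by 2 to match normals: 2x₁ + x₂ + 2x₃ = 11.
Both planes have normal n = (2, 1, 2), |n| = 3. Any point on the first plane is at distance |11 − 1|/|n| = 10/3 from the second.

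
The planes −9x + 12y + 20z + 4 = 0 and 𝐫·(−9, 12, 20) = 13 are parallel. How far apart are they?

Both planes have normal n = (−9, 12, 20), |n| = 25. Any point on the first plane is at distance |13 − (-4)|/|n| = 17/25 from the second.

17/25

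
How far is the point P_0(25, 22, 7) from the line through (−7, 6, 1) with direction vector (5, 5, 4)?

Direction vector d = (5, 5, 4).
AP = (32, 16, 6), and AP × d = (34, −98, 80).
|AP × d|² = 17160 and |d|² = 66, so the distance is √(17160/66) = √260 = 2√65.

2√65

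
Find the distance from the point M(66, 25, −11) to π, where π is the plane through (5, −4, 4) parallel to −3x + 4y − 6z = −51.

Parallel planes share the normal n = (−3, 4, −6); since (5, −4, 4) lies on the plane, its equation is −3x + 4y − 6z = -55.
d = |(-3)·66 + 4·25 + (-6)·(-11) − (-55)| / √(9 + 16 + 36) = |23| / √61 = 23/√61.

23√61/61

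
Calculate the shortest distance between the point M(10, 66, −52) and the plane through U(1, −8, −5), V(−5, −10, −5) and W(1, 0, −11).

25/√26

UV = (−6, −2, 0) and UW = (0, 8, −6), so a normal is n = UV × UW = (12, −36, −48).
n = (12, −36, −48); n·P − 540 = -300; |n| = 12√26; distance = 300/(12√26) = 25/√26.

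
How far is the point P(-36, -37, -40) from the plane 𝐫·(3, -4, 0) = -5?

n = (3, -4, 0); n·P − (-5) = 45; |n| = 5; distance = 45/5 = 9.

9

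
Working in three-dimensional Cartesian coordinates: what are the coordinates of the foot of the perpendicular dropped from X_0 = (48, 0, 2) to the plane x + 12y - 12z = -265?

(47, -12, 14)

n = (1, 12, -12), |n|² = 289, and n·X_0 − (-265) = 289.
t = 289/289 = 1, so the foot is X_0 − t·n = (48, 0, 2) − 1·(1, 12, -12) = (47, -12, 14).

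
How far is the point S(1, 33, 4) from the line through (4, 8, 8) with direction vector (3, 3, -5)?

√478

Direction vector d = (3, 3, -5).
AP = (-3, 25, -4), and AP × d = (-113, -27, -84).
|AP × d|² = 20554 and |d|² = 43, so the distance is √(20554/43) = √478.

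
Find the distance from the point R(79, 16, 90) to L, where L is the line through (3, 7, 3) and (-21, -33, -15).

√7801

A direction vector is d = (-24, -40, -18).
AP = (76, 9, 87); AP·d = -3750, |AP|² = 13426, |d|² = 2500.
distance² = |AP|² − (AP·d)²/|d|² = 13426 − 14062500/2500 = 7801, so the distance is √7801.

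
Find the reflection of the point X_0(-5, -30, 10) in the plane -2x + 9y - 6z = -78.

(-13, 6, -14)

With n = (-2, 9, -6), the signed offset is (n·X_0 − (-78))/|n|² = -242/121 = -2.
X_0' = X_0 − 2t·n = (-5, -30, 10) − (-4)·(-2, 9, -6) = (-13, 6, -14).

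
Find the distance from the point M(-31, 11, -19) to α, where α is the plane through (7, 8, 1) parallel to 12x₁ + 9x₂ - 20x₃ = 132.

Parallel planes share the normal n = (12, 9, -20); since (7, 8, 1) lies on the plane, its equation is 12x₁ + 9x₂ - 20x₃ = 136.
d = |12·(-31) + 9·11 + (-20)·(-19) − 136| / √(144 + 81 + 400) = |-29| / 25 = 29/25.

29/25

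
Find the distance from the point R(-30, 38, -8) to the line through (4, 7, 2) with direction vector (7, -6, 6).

√281

Direction vector d = (7, -6, 6).
AP = (-34, 31, -10), and AP × d = (126, 134, -13).
|AP × d|² = 34001 and |d|² = 121, so the distance is √(34001/121) = √281.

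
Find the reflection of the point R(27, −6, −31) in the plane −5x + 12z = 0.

(-3, -6, 41)

With n = (−5, 0, 12), the signed offset is (n·R − 0)/|n|² = -507/169 = -3.
R' = R − 2t·n = (27, −6, −31) − (-6)·(−5, 0, 12) = (−3, −6, 41).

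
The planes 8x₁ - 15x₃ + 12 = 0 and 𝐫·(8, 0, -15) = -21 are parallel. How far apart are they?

Both planes have normal n = (8, 0, -15), |n| = 17. Any point on the first plane is at distance |(-21) − (-12)|/|n| = 9/17 from the second.

9/17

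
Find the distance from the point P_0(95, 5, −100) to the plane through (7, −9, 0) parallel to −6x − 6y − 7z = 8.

Parallel planes share the normal n = (−6, −6, −7); since (7, −9, 0) lies on the plane, its equation is −6x − 6y − 7z = 12.
Then n·(95, 5, −100) − 12 = 88.
|n| = √(36 + 36 + 49) = 11, so the distance is |88|/11 = 8.

8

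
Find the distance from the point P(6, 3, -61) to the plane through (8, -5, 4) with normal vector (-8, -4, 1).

9

The plane has equation n·(r − (8, -5, 4)) = 0, i.e. n·r = -40.
Then n·(6, 3, -61) - (-40) = -81.
|n| = √(64 + 16 + 1) = 9, so the distance is |-81|/9 = 9.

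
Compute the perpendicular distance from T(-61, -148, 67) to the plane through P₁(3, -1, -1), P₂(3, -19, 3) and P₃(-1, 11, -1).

6

P₁P₂ = (0, -18, 4) and P₁P₃ = (-4, 12, 0), so a normal is n = P₁P₂ × P₁P₃ = (-48, -16, -72).
Then n·(-61, -148, 67) - (-56) = 528.
|n| = √(2304 + 256 + 5184) = 88, so the distance is |528|/88 = 6.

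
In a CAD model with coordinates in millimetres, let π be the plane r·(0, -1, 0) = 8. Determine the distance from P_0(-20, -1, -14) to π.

d = |(-1)·(-1) − 8| / √(0 + 1 + 0) = |-7| / 1 = 7.

7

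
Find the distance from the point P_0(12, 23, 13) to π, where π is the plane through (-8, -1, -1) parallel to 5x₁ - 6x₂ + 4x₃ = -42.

Parallel planes share the normal n = (5, -6, 4); since (-8, -1, -1) lies on the plane, its equation is 5x₁ - 6x₂ + 4x₃ = -38.
n = (5, -6, 4); n·P − (-38) = 12; |n| = √77; distance = 12/√77 = 12√77/77.

12/√77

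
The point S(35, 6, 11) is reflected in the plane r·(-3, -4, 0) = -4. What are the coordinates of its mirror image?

With n = (-3, -4, 0), the signed offset is (n·S − (-4))/|n|² = -125/25 = -5.
S' = S − 2t·n = (35, 6, 11) − (-10)·(-3, -4, 0) = (5, -34, 11).

(5, -34, 11)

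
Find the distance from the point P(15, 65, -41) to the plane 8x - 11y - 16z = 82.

Normal vector n = (8, -11, -16), and n·(15, 65, -41) - 82 = -21.
|n| = √(64 + 121 + 256) = 21, so the distance is |-21|/21 = 1.

1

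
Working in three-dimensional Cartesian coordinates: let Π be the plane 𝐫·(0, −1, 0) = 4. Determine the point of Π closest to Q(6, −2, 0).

n = (0, −1, 0), |n|² = 1, and n·Q − 4 = -2.
t = -2/1 = -2, so the foot is Q − t·n = (6, −2, 0) − (-2)·(0, −1, 0) = (6, −4, 0).

(6, -4, 0)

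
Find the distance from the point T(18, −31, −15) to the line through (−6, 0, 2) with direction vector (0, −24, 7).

Direction vector d = (0, −24, 7).
AP = (24, −31, −17), and AP × d = (−625, −168, −576).
|AP × d|² = 750625 and |d|² = 625, so the distance is √(750625/625) = √1201.

√1201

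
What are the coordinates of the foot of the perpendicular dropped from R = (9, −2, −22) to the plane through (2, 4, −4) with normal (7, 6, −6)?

(2, -8, -16)

The perpendicular from R has direction n = (7, 6, −6): r = (9, −2, −22) + μ(7, 6, −6).
Substitute into the plane: n·(R + μn) = 62 gives 183 + 121μ = 62, so μ = -1.
Foot = (9, −2, −22) + (-1)·(7, 6, −6) = (2, −8, −16).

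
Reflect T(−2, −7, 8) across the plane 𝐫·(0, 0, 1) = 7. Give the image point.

With n = (0, 0, 1), the signed offset is (n·T − 7)/|n|² = 1/1 = 1.
T' = T − 2t·n = (−2, −7, 8) − 2·(0, 0, 1) = (−2, −7, 6).

(-2, -7, 6)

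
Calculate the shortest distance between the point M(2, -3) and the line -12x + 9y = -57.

The normal to the line is n = (-12, 9) with |n| = 15.
|n·M − (-57)| = |-51 − (-57)| = 6, so the distance is 6/15 = 2/5.

2/5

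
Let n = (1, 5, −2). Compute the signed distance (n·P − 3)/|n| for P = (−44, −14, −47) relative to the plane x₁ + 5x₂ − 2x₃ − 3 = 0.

n·P − 3 = -23.
|n| = √30, so the signed distance is -23√30/30.

-23√30/30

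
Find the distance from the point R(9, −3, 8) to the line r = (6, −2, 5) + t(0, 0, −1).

√10

Direction vector d = (0, 0, −1).
AP = (3, −1, 3), and AP × d = (1, 3, 0).
|AP × d|² = 10 and |d|² = 1, so the distance is √10.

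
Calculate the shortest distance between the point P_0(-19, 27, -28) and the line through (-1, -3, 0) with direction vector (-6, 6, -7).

6√2

Direction vector d = (-6, 6, -7).
AP = (-18, 30, -28), and AP × d = (-42, 42, 72).
|AP × d|² = 8712 and |d|² = 121, so the distance is √(8712/121) = √72 = 6√2.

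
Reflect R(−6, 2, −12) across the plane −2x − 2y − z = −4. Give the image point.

n = (−2, −2, −1), |n|² = 9, n·R − (-4) = 24, so t = 24/9 = 8/3.
Foot F = R − (8/3)·n = (−2/3, 22/3, −28/3); the reflection is 2F − R = (14/3, 38/3, −20/3).

(14/3, 38/3, -20/3)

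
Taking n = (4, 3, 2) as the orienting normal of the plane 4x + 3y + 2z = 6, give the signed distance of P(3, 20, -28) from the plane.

n·P − 6 = 10.
|n| = √29, so the signed distance is 10√29/29.

10√29/29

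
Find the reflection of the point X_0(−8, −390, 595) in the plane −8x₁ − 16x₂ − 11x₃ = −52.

With n = (−8, −16, −11), the signed offset is (n·X_0 − (-52))/|n|² = -189/441 = -3/7.
X_0' = X_0 − 2t·n = (−8, −390, 595) − (-6/7)·(−8, −16, −11) = (−104/7, −2826/7, 4099/7).

(-104/7, -2826/7, 4099/7)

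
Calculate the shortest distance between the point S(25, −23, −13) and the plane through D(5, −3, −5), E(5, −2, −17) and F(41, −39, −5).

DE = (0, 1, −12) and DF = (36, −36, 0), so a normal is n = DE × DF = (−432, −432, −36).
Then n·(25, −23, −13) − (−684) = 288.
|n| = √(186624 + 186624 + 1296) = 612, so the distance is |288|/612 = 8/17.

8/17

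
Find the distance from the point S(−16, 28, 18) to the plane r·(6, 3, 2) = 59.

n = (6, 3, 2); n·P − 59 = -35; |n| = 7; distance = 35/7 = 5.

5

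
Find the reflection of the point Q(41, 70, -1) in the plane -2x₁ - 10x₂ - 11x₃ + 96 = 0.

(29, 10, -67)

With n = (-2, -10, -11), the signed offset is (n·Q − (-96))/|n|² = -675/225 = -3.
Q' = Q − 2t·n = (41, 70, -1) − (-6)·(-2, -10, -11) = (29, 10, -67).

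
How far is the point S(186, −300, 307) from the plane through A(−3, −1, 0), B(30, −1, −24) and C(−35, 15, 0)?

5

AB = (33, 0, −24) and AC = (−32, 16, 0), so a normal is n = AB × AC = (384, 768, 528).
d = |384·186 + 768·(-300) + 528·307 − (-1920)| / √(147456 + 589824 + 278784) = |5040| / 1008 = 5.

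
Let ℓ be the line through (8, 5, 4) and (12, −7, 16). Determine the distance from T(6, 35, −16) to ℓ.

A direction vector is d = (4, −12, 12).
AP = (−2, 30, −20), and AP × d = (120, −56, −96).
|AP × d|² = 26752 and |d|² = 304, so the distance is √(26752/304) = √88 = 2√22.

2√22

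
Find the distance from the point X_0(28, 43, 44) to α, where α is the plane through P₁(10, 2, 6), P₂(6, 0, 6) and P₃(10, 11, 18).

P₁P₂ = (−4, −2, 0) and P₁P₃ = (0, 9, 12), so a normal is n = P₁P₂ × P₁P₃ = (−24, 48, −36).
d = |(-24)·28 + 48·43 + (-36)·44 − (-360)| / √(576 + 2304 + 1296) = |168| / (12√29) = 14/√29.

14√29/29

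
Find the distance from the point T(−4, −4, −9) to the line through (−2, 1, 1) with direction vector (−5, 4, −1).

√129

Direction vector d = (−5, 4, −1).
AP = (−2, −5, −10), and AP × d = (45, 48, −33).
|AP × d|² = 5418 and |d|² = 42, so the distance is √(5418/42) = √129.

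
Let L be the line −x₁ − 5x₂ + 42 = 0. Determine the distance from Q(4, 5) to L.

13/√26

d = |(-1)·4 + (-5)·5 − (-42)| / √(1 + 25) = |13|/√26 = √26/2.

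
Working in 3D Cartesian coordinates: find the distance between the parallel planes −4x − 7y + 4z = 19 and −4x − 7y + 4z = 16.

1/3

With common normal n = (−4, −7, 4) (|n| = 9), the distance is |19 − 16|/|n| = 3/9 = 1/3.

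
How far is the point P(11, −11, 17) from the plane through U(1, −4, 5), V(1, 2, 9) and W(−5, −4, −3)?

UV = (0, 6, 4) and UW = (−6, 0, −8), so a normal is n = UV × UW = (−48, −24, 36).
Then n·(11, −11, 17) − 228 = 120.
|n| = √(2304 + 576 + 1296) = 12√29, so the distance is |120|/(12√29) = 10/√29.

10/√29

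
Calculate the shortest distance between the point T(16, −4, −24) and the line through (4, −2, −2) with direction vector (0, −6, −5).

Direction vector d = (0, −6, −5).
AP = (12, −2, −22); AP·d = 122, |AP|² = 632, |d|² = 61.
distance² = |AP|² − (AP·d)²/|d|² = 632 − 14884/61 = 388, so the distance is 2√97.

2√97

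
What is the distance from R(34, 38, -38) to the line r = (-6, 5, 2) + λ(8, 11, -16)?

Direction vector d = (8, 11, -16).
AP = (40, 33, -40), and AP × d = (-88, 320, 176).
|AP × d|² = 141120 and |d|² = 441, so the distance is √(141120/441) = √320 = 8√5.

8√5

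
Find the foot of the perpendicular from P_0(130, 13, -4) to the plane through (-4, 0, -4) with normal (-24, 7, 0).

(10, 48, -4)

The perpendicular from P_0 has direction n = (-24, 7, 0): r = (130, 13, -4) + t(-24, 7, 0).
Substitute into the plane: n·(P_0 + tn) = 96 gives -3029 + 625t = 96, so t = 5.
Foot = (130, 13, -4) + 5·(-24, 7, 0) = (10, 48, -4).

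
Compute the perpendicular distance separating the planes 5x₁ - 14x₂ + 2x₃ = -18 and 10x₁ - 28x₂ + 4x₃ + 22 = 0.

7/15

Divide the second equation by 2 to match normals: 5x₁ - 14x₂ + 2x₃ = -11.
Both planes have normal n = (5, -14, 2), |n| = 15. Any point on the first plane is at distance |(-11) − (-18)|/|n| = 7/15 from the second.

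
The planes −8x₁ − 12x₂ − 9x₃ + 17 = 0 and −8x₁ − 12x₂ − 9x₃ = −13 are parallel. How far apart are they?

4/17

Both planes have normal n = (−8, −12, −9), |n| = 17. Any point on the first plane is at distance |(-13) − (-17)|/|n| = 4/17 from the second.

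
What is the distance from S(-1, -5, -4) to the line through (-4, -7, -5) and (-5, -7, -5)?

√5

A direction vector is d = (-1, 0, 0).
AP = (3, 2, 1); AP·d = -3, |AP|² = 14, |d|² = 1.
distance² = |AP|² − (AP·d)²/|d|² = 14 − 9/1 = 5, so the distance is √5.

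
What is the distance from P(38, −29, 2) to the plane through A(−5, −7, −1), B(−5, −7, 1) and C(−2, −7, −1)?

22

AB = (0, 0, 2) and AC = (3, 0, 0), so a normal is n = AB × AC = (0, 6, 0).
Then n·(38, −29, 2) − (−42) = −132.
|n| = √(0 + 36 + 0) = 6, so the distance is |-132|/6 = 22.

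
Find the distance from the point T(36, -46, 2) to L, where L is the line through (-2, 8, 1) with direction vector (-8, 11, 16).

7√53

Direction vector d = (-8, 11, 16).
AP = (38, -54, 1), and AP × d = (-875, -616, -14).
|AP × d|² = 1145277 and |d|² = 441, so the distance is √(1145277/441) = √2597 = 7√53.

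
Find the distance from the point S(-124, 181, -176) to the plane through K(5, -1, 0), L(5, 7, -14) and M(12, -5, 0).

KL = (0, 8, -14) and KM = (7, -4, 0), so a normal is n = KL × KM = (-56, -98, -56).
d = |(-56)·(-124) + (-98)·181 + (-56)·(-176) − (-182)| / √(3136 + 9604 + 3136) = |-756| / 126 = 6.

6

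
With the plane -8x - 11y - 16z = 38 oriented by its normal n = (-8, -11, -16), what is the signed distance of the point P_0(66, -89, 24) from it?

n·P_0 − 38 = 29.
|n| = 21, so the signed distance is 29/21.

29/21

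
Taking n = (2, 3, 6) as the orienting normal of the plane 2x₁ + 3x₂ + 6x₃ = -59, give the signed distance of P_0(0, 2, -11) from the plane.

-1/7

n·P_0 − (-59) = -1.
|n| = 7, so the signed distance is -1/7.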